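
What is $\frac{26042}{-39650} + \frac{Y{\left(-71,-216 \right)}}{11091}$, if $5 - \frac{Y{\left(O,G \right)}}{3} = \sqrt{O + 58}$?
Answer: $- \frac{48039512}{73293025} - \frac{i \sqrt{13}}{3697} \approx -0.65544 - 0.00097526 i$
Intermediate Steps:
$Y{\left(O,G \right)} = 15 - 3 \sqrt{58 + O}$ ($Y{\left(O,G \right)} = 15 - 3 \sqrt{O + 58} = 15 - 3 \sqrt{58 + O}$)
$\frac{26042}{-39650} + \frac{Y{\left(-71,-216 \right)}}{11091} = \frac{26042}{-39650} + \frac{15 - 3 \sqrt{58 - 71}}{11091} = 26042 \left(- \frac{1}{39650}\right) + \left(15 - 3 \sqrt{-13}\right) \frac{1}{11091} = - \frac{13021}{19825} + \left(15 - 3 i \sqrt{13}\right) \frac{1}{11091} = - \frac{13021}{19825} + \left(\frac{5}{3697} - \frac{i \sqrt{13}}{3697}\right) = - \frac{48039512}{73293025} - \frac{i \sqrt{13}}{3697}$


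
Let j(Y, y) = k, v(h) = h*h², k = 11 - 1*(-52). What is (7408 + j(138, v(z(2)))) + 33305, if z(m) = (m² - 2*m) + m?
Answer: 40776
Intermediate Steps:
k = 63 (k = 11 + 52 = 63)
z(m) = m² - m
v(h) = h³
j(Y, y) = 63
(7408 + j(138, v(z(2)))) + 33305 = (7408 + 63) + 33305 = 7471 + 33305 = 40776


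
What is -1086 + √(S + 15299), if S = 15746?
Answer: -1086 + √31045 ≈ -909.80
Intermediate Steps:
-1086 + √(S + 15299) = -1086 + √(15746 + 15299) = -1086 + √31045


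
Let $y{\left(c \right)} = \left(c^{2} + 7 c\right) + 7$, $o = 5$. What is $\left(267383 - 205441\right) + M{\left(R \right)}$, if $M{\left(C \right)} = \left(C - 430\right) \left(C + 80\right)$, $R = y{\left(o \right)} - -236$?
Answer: $13301$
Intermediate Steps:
$y{\left(c \right)} = 7 + c^{2} + 7 c$
$R = 303$ ($R = \left(7 + 5^{2} + 7 \cdot 5\right) - -236 = \left(7 + 25 + 35\right) + 236 = 67 + 236 = 303$)
$M{\left(C \right)} = \left(-430 + C\right) \left(80 + C\right)$
$\left(267383 - 205441\right) + M{\left(R \right)} = \left(267383 - 205441\right) - \left(140450 - 91809\right) = 61942 - 48641 = 13301$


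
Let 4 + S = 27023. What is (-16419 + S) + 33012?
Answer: 43612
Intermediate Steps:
S = 27019 (S = -4 + 27023 = 27019)
(-16419 + S) + 33012 = (-16419 + 27019) + 33012 = 10600 + 33012 = 43612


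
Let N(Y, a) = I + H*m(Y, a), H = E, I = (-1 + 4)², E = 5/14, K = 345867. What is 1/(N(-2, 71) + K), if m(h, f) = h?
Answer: 7/2421127 ≈ 2.8912e-6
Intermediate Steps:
E = 5/14 (E = 5*(1/14) = 5/14 ≈ 0.35714)
I = 9 (I = 3² = 9)
H = 5/14 ≈ 0.35714
N(Y, a) = 9 + 5*Y/14
1/(N(-2, 71) + K) = 1/((9 + (5/14)*(-2)) + 345867) = 1/((9 - 5/7) + 345867) = 1/(58/7 + 345867) = 1/(2421127/7) = 7/2421127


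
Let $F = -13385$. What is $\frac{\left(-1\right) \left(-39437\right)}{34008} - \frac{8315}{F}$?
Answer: $\frac{162128153}{91039416} \approx 1.7809$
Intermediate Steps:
$\frac{\left(-1\right) \left(-39437\right)}{34008} - \frac{8315}{F} = \frac{\left(-1\right) \left(-39437\right)}{34008} - \frac{8315}{-13385} = 39437 \cdot \frac{1}{34008} - - \frac{1663}{2677} = \frac{39437}{34008} + \frac{1663}{2677} = \frac{162128153}{91039416}$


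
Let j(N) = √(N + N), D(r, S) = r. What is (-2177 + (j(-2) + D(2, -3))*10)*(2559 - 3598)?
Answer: 2241123 - 20780*I ≈ 2.2411e+6 - 20780.0*I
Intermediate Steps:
j(N) = √2*√N (j(N) = √(2*N) = √2*√N)
(-2177 + (j(-2) + D(2, -3))*10)*(2559 - 3598) = (-2177 + (√2*√(-2) + 2)*10)*(2559 - 3598) = (-2177 + (√2*(I*√2) + 2)*10)*(-1039) = (-2177 + (2*I + 2)*10)*(-1039) = (-2177 + (2 + 2*I)*10)*(-1039) = (-2177 + (20 + 20*I))*(-1039) = (-2157 + 20*I)*(-1039) = 2241123 - 20780*I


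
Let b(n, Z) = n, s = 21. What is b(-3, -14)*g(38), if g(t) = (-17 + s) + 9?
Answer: -39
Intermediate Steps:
g(t) = 13 (g(t) = (-17 + 21) + 9 = 4 + 9 = 13)
b(-3, -14)*g(38) = -3*13 = -39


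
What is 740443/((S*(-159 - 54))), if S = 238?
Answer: -740443/50694 ≈ -14.606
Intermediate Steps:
740443/((S*(-159 - 54))) = 740443/((238*(-159 - 54))) = 740443/((238*(-213))) = 740443/(-50694) = 740443*(-1/50694) = -740443/50694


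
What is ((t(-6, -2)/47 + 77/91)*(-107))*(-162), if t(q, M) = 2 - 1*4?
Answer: 8510994/611 ≈ 13930.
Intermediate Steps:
t(q, M) = -2 (t(q, M) = 2 - 4 = -2)
((t(-6, -2)/47 + 77/91)*(-107))*(-162) = ((-2/47 + 77/91)*(-107))*(-162) = ((-2*1/47 + 77*(1/91))*(-107))*(-162) = ((-2/47 + 11/13)*(-107))*(-162) = ((491/611)*(-107))*(-162) = -52537/611*(-162) = 8510994/611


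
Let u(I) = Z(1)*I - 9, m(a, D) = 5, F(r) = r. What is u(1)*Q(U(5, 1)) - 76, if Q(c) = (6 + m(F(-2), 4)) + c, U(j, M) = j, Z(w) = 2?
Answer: -188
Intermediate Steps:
u(I) = -9 + 2*I (u(I) = 2*I - 9 = -9 + 2*I)
Q(c) = 11 + c (Q(c) = (6 + 5) + c = 11 + c)
u(1)*Q(U(5, 1)) - 76 = (-9 + 2*1)*(11 + 5) - 76 = (-9 + 2)*16 - 76 = -7*16 - 76 = -112 - 76 = -188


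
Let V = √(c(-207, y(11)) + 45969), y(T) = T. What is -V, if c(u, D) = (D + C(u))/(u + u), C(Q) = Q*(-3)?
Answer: -√218851141/69 ≈ -214.40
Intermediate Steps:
C(Q) = -3*Q
c(u, D) = (D - 3*u)/(2*u) (c(u, D) = (D - 3*u)/(u + u) = (D - 3*u)/((2*u)) = (D - 3*u)*(1/(2*u)) = (D - 3*u)/(2*u))
V = √218851141/69 (V = √((½)*(11 - 3*(-207))/(-207) + 45969) = √((½)*(-1/207)*(11 + 621) + 45969) = √((½)*(-1/207)*632 + 45969) = √(-316/207 + 45969) = √(9515267/207) = √218851141/69 ≈ 214.40)
-V = -√218851141/69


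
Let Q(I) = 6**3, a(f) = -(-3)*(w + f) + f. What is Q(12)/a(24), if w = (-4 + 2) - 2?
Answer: 18/7 ≈ 2.5714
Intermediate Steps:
w = -4 (w = -2 - 2 = -4)
a(f) = -12 + 4*f (a(f) = -(-3)*(-4 + f) + f = -(12 - 3*f) + f = (-12 + 3*f) + f = -12 + 4*f)
Q(I) = 216
Q(12)/a(24) = 216/(-12 + 4*24) = 216/(-12 + 96) = 216/84 = 216*(1/84) = 18/7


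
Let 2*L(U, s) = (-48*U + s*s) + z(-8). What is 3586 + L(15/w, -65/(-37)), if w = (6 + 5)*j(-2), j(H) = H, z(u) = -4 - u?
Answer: 108602699/30118 ≈ 3605.9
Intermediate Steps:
w = -22 (w = (6 + 5)*(-2) = 11*(-2) = -22)
L(U, s) = 2 + s²/2 - 24*U (L(U, s) = ((-48*U + s*s) + (-4 - 1*(-8)))/2 = ((-48*U + s²) + (-4 + 8))/2 = ((s² - 48*U) + 4)/2 = (4 + s² - 48*U)/2 = 2 + s²/2 - 24*U)
3586 + L(15/w, -65/(-37)) = 3586 + (2 + (-65/(-37))²/2 - 360/(-22)) = 3586 + (2 + (-65*(-1/37))²/2 - 360*(-1)/22) = 3586 + (2 + (65/37)²/2 - 24*(-15/22)) = 3586 + (2 + (½)*(4225/1369) + 180/11) = 3586 + (2 + 4225/2738 + 180/11) = 3586 + 599551/30118 = 108602699/30118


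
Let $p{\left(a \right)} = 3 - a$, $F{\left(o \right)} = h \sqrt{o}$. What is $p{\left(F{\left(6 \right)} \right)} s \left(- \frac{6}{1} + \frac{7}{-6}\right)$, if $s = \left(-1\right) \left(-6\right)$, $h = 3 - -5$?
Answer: $-129 + 344 \sqrt{6} \approx 713.62$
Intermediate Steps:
$h = 8$ ($h = 3 + 5 = 8$)
$s = 6$
$F{\left(o \right)} = 8 \sqrt{o}$
$p{\left(F{\left(6 \right)} \right)} s \left(- \frac{6}{1} + \frac{7}{-6}\right) = \left(3 - 8 \sqrt{6}\right) 6 \left(- \frac{6}{1} + \frac{7}{-6}\right) = \left(3 - 8 \sqrt{6}\right) 6 \left(\left(-6\right) 1 + 7 \left(- \frac{1}{6}\right)\right) = \left(18 - 48 \sqrt{6}\right) \left(-6 - \frac{7}{6}\right) = \left(18 - 48 \sqrt{6}\right) \left(- \frac{43}{6}\right) = -129 + 344 \sqrt{6}$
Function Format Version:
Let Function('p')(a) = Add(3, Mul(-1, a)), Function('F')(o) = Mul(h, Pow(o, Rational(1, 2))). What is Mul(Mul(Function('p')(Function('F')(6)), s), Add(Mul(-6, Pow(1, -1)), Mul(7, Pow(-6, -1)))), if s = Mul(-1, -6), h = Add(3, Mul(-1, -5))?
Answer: Add(-129, Mul(344, Pow(6, Rational(1, 2)))) ≈ 713.62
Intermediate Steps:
h = 8 (h = Add(3, 5) = 8)
s = 6
Function('F')(o) = Mul(8, Pow(o, Rational(1, 2)))
Mul(Mul(Function('p')(Function('F')(6)), s), Add(Mul(-6, Pow(1, -1)), Mul(7, Pow(-6, -1)))) = Mul(Mul(Add(3, Mul(-1, Mul(8, Pow(6, Rational(1, 2))))), 6), Add(Mul(-6, Pow(1, -1)), Mul(7, Pow(-6, -1)))) = Mul(Mul(Add(3, Mul(-8, Pow(6, Rational(1, 2)))), 6), Add(Mul(-6, 1), Mul(7, Rational(-1, 6)))) = Mul(Add(18, Mul(-48, Pow(6, Rational(1, 2)))), Add(-6, Rational(-7, 6))) = Mul(Add(18, Mul(-48, Pow(6, Rational(1, 2)))), Rational(-43, 6)) = Add(-129, Mul(344, Pow(6, Rational(1, 2))))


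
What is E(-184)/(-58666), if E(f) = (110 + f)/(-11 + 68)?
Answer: 37/1671981 ≈ 2.2129e-5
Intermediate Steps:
E(f) = 110/57 + f/57 (E(f) = (110 + f)/57 = (110 + f)*(1/57) = 110/57 + f/57)
E(-184)/(-58666) = (110/57 + (1/57)*(-184))/(-58666) = (110/57 - 184/57)*(-1/58666) = -74/57*(-1/58666) = 37/1671981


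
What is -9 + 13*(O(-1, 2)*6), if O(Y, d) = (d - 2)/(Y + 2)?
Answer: -9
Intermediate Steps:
O(Y, d) = (-2 + d)/(2 + Y)
-9 + 13*(O(-1, 2)*6) = -9 + 13*(((-2 + 2)/(2 - 1))*6) = -9 + 13*((0/1)*6) = -9 + 13*((1*0)*6) = -9 + 13*(0*6) = -9 + 13*0 = -9 + 0 = -9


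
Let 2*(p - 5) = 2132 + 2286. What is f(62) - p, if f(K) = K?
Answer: -2152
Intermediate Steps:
p = 2214 (p = 5 + (2132 + 2286)/2 = 5 + (1/2)*4418 = 5 + 2209 = 2214)
f(62) - p = 62 - 1*2214 = 62 - 2214 = -2152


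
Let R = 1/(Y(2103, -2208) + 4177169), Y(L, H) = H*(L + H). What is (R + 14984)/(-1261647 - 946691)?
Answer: -66064590857/9736582117042 ≈ -0.0067852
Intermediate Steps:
Y(L, H) = H*(H + L)
R = 1/4409009 (R = 1/(-2208*(-2208 + 2103) + 4177169) = 1/(-2208*(-105) + 4177169) = 1/(231840 + 4177169) = 1/4409009 ≈ 2.2681e-7)
(R + 14984)/(-1261647 - 946691) = (1/4409009 + 14984)/(-1261647 - 946691) = (66064590857/4409009)/(-2208338) = (66064590857/4409009)*(-1/2208338) = -66064590857/9736582117042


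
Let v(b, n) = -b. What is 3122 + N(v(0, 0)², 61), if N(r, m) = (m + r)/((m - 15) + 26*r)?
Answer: 143673/46 ≈ 3123.3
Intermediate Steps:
N(r, m) = (m + r)/(-15 + m + 26*r) (N(r, m) = (m + r)/((-15 + m) + 26*r) = (m + r)/(-15 + m + 26*r))
3122 + N(v(0, 0)², 61) = 3122 + (61 + (-1*0)²)/(-15 + 61 + 26*(-1*0)²) = 3122 + (61 + 0²)/(-15 + 61 + 26*0²) = 3122 + (61 + 0)/(-15 + 61 + 26*0) = 3122 + 61/(-15 + 61 + 0) = 3122 + 61/46 = 143673/46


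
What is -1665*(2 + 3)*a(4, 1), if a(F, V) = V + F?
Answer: -41625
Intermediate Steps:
a(F, V) = F + V
-1665*(2 + 3)*a(4, 1) = -1665*(2 + 3)*(4 + 1) = -8325*5 = -1665*25 = -41625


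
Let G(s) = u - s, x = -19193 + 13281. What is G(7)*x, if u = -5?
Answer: 70944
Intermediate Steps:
x = -5912
G(s) = -5 - s
G(7)*x = (-5 - 1*7)*(-5912) = (-5 - 7)*(-5912) = -12*(-5912) = 70944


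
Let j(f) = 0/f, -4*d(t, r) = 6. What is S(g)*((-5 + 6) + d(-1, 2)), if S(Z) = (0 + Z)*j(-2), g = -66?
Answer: 0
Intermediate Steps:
d(t, r) = -3/2 (d(t, r) = -1/4*6 = -3/2)
j(f) = 0
S(Z) = 0 (S(Z) = (0 + Z)*0 = Z*0 = 0)
S(g)*((-5 + 6) + d(-1, 2)) = 0*((-5 + 6) - 3/2) = 0*(1 - 3/2) = 0*(-1/2) = 0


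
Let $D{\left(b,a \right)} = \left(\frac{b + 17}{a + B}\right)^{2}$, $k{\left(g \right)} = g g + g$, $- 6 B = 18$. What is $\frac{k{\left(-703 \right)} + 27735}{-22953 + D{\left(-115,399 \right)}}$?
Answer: $- \frac{2919247452}{128549573} \approx -22.709$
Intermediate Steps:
$B = -3$ ($B = \left(- \frac{1}{6}\right) 18 = -3$)
$k{\left(g \right)} = g + g^{2}$ ($k{\left(g \right)} = g^{2} + g = g + g^{2}$)
$D{\left(b,a \right)} = \frac{\left(17 + b\right)^{2}}{\left(-3 + a\right)^{2}}$ ($D{\left(b,a \right)} = \left(\frac{b + 17}{a - 3}\right)^{2} = \left(\frac{17 + b}{-3 + a}\right)^{2} = \frac{\left(17 + b\right)^{2}}{\left(-3 + a\right)^{2}}$)
$\frac{k{\left(-703 \right)} + 27735}{-22953 + D{\left(-115,399 \right)}} = \frac{- 703 \left(1 - 703\right) + 27735}{-22953 + \frac{\left(17 - 115\right)^{2}}{\left(-3 + 399\right)^{2}}} = \frac{\left(-703\right) \left(-702\right) + 27735}{-22953 + \frac{\left(-98\right)^{2}}{156816}} = \frac{493506 + 27735}{-22953 + \frac{1}{156816} \cdot 9604} = \frac{521241}{-22953 + \frac{2401}{39204}} = \frac{521241}{- \frac{899847011}{39204}} = 521241 \left(- \frac{39204}{899847011}\right) = - \frac{2919247452}{128549573}$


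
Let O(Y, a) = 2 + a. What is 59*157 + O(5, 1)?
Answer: 9266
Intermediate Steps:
59*157 + O(5, 1) = 59*157 + (2 + 1) = 9263 + 3 = 9266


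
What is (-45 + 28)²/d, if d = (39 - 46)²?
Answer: 289/49 ≈ 5.8980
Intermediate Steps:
d = 49 (d = (-7)² = 49)
(-45 + 28)²/d = (-45 + 28)²/49 = (-17)²*(1/49) = 289*(1/49) = 289/49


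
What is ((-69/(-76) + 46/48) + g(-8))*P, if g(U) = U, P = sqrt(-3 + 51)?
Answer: -2797*sqrt(3)/114 ≈ -42.496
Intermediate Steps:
P = 4*sqrt(3) (P = sqrt(48) = 4*sqrt(3) ≈ 6.9282)
((-69/(-76) + 46/48) + g(-8))*P = ((-69/(-76) + 46/48) - 8)*(4*sqrt(3)) = ((-69*(-1/76) + 46*(1/48)) - 8)*(4*sqrt(3)) = ((69/76 + 23/24) - 8)*(4*sqrt(3)) = (851/456 - 8)*(4*sqrt(3)) = -2797*sqrt(3)/114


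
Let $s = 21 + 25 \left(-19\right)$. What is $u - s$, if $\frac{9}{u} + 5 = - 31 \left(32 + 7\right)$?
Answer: $\frac{551147}{1214} \approx 453.99$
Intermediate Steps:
$u = - \frac{9}{1214}$ ($u = \frac{9}{-5 - 31 \left(32 + 7\right)} = \frac{9}{-5 - 1209} = \frac{9}{-1214} = 9 \left(- \frac{1}{1214}\right) = - \frac{9}{1214} \approx -0.0074135$)
$s = -454$ ($s = 21 - 475 = -454$)
$u - s = - \frac{9}{1214} - -454 = - \frac{9}{1214} + 454 = \frac{551147}{1214}$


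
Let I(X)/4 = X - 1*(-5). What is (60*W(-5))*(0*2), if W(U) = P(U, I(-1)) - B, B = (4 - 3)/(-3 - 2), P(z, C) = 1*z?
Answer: 0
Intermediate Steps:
I(X) = 20 + 4*X (I(X) = 4*(X - 1*(-5)) = 4*(X + 5) = 4*(5 + X) = 20 + 4*X)
P(z, C) = z
B = -⅕ (B = 1/(-5) = 1*(-⅕) = -⅕ ≈ -0.20000)
W(U) = ⅕ + U (W(U) = U - 1*(-⅕) = U + ⅕ = ⅕ + U)
(60*W(-5))*(0*2) = (60*(⅕ - 5))*(0*2) = (60*(-24/5))*0 = -288*0 = 0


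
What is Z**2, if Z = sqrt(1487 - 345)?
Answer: 1142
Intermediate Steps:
Z = sqrt(1142) ≈ 33.793
Z**2 = (sqrt(1142))**2 = 1142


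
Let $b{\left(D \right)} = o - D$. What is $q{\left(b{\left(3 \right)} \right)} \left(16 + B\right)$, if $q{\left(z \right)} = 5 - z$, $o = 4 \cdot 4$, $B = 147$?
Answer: $-1304$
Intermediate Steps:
$o = 16$
$b{\left(D \right)} = 16 - D$
$q{\left(b{\left(3 \right)} \right)} \left(16 + B\right) = \left(5 - \left(16 - 3\right)\right) \left(16 + 147\right) = \left(5 - \left(16 - 3\right)\right) 163 = \left(5 - 13\right) 163 = \left(-8\right) 163 = -1304$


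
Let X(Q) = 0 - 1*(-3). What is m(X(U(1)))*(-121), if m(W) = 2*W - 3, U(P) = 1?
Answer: -363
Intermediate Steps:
X(Q) = 3 (X(Q) = 0 + 3 = 3)
m(W) = -3 + 2*W
m(X(U(1)))*(-121) = (-3 + 2*3)*(-121) = (-3 + 6)*(-121) = 3*(-121) = -363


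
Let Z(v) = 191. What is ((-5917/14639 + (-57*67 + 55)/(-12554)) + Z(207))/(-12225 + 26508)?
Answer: 17541209162/1312450629849 ≈ 0.013365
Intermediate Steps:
((-5917/14639 + (-57*67 + 55)/(-12554)) + Z(207))/(-12225 + 26508) = ((-5917/14639 + (-57*67 + 55)/(-12554)) + 191)/(-12225 + 26508) = ((-5917*1/14639 + (-3819 + 55)*(-1/12554)) + 191)/14283 = ((-5917/14639 - 3764*(-1/12554)) + 191)*(1/14283) = ((-5917/14639 + 1882/6277) + 191)*(1/14283) = (-9590411/91889003 + 191)*(1/14283) = (17541209162/91889003)*(1/14283) = 17541209162/1312450629849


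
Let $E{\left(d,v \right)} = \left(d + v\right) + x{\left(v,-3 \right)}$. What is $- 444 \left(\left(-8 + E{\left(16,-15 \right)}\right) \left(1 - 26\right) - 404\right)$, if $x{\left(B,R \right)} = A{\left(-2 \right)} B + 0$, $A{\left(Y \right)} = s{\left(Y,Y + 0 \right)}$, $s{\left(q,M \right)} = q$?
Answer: $434676$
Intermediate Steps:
$A{\left(Y \right)} = Y$
$x{\left(B,R \right)} = - 2 B$ ($x{\left(B,R \right)} = - 2 B + 0 = - 2 B$)
$E{\left(d,v \right)} = d - v$ ($E{\left(d,v \right)} = \left(d + v\right) - 2 v = d - v$)
$- 444 \left(\left(-8 + E{\left(16,-15 \right)}\right) \left(1 - 26\right) - 404\right) = - 444 \left(\left(-8 + \left(16 - -15\right)\right) \left(1 - 26\right) - 404\right) = - 444 \left(\left(-8 + \left(16 + 15\right)\right) \left(-25\right) - 404\right) = - 444 \left(\left(-8 + 31\right) \left(-25\right) - 404\right) = - 444 \left(23 \left(-25\right) - 404\right) = - 444 \left(-575 - 404\right) = \left(-444\right) \left(-979\right) = 434676$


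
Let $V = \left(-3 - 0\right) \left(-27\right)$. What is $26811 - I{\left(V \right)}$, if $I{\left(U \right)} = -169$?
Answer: $26980$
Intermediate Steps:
$V = 81$ ($V = \left(-3 + 0\right) \left(-27\right) = \left(-3\right) \left(-27\right) = 81$)
$26811 - I{\left(V \right)} = 26811 - -169 = 26811 + 169 = 26980$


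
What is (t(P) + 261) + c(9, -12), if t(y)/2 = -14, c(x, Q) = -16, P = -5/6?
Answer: 217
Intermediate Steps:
P = -⅚ (P = -5*⅙ = -⅚ ≈ -0.83333)
t(y) = -28 (t(y) = 2*(-14) = -28)
(t(P) + 261) + c(9, -12) = (-28 + 261) - 16 = 233 - 16 = 217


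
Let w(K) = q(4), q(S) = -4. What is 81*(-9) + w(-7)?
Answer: -733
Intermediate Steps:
w(K) = -4
81*(-9) + w(-7) = 81*(-9) - 4 = -729 - 4 = -733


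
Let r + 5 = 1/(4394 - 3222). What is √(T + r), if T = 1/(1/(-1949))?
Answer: I*√670995491/586 ≈ 44.204*I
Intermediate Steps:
r = -5859/1172 (r = -5 + 1/(4394 - 3222) = -5 + 1/1172 = -5859/1172 ≈ -4.9991)
T = -1949 (T = 1/(-1/1949) = -1949)
√(T + r) = √(-1949 - 5859/1172) = √(-2290087/1172) = I*√670995491/586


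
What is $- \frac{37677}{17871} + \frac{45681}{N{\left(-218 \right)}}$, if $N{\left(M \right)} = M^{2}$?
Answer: $- \frac{324732199}{283100468} \approx -1.1471$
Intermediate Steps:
$- \frac{37677}{17871} + \frac{45681}{N{\left(-218 \right)}} = - \frac{37677}{17871} + \frac{45681}{\left(-218\right)^{2}} = \left(-37677\right) \frac{1}{17871} + \frac{45681}{47524} = - \frac{12559}{5957} + 45681 \cdot \frac{1}{47524} = - \frac{12559}{5957} + \frac{45681}{47524} = - \frac{324732199}{283100468}$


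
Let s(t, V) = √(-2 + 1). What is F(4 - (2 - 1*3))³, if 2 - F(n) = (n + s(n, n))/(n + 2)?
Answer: (9 - I)³/343 ≈ 2.0466 - 0.70554*I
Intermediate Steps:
s(t, V) = I (s(t, V) = √(-1) = I)
F(n) = 2 - (I + n)/(2 + n) (F(n) = 2 - (n + I)/(n + 2) = 2 - (I + n)/(2 + n))
F(4 - (2 - 1*3))³ = ((4 + (4 - (2 - 1*3)) - I)/(2 + (4 - (2 - 1*3))))³ = ((4 + (4 - (2 - 3)) - I)/(2 + (4 - (2 - 3))))³ = ((4 + (4 - 1*(-1)) - I)/(2 + (4 - 1*(-1))))³ = ((4 + (4 + 1) - I)/(2 + (4 + 1)))³ = ((4 + 5 - I)/(2 + 5))³ = ((9 - I)/7)³ = (9/7 - I/7)³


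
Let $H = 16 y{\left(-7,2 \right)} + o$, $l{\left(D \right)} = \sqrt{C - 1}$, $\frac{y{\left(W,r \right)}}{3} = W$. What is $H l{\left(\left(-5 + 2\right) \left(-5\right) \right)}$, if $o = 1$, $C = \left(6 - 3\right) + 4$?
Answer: $- 335 \sqrt{6} \approx -820.58$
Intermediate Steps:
$y{\left(W,r \right)} = 3 W$
$C = 7$ ($C = 3 + 4 = 7$)
$l{\left(D \right)} = \sqrt{6}$ ($l{\left(D \right)} = \sqrt{7 - 1} = \sqrt{6}$)
$H = -335$ ($H = 16 \cdot 3 \left(-7\right) + 1 = 16 \left(-21\right) + 1 = -336 + 1 = -335$)
$H l{\left(\left(-5 + 2\right) \left(-5\right) \right)} = - 335 \sqrt{6}$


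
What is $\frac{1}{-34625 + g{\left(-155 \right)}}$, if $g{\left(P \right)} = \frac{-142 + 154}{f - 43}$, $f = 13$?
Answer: $- \frac{5}{173127} \approx -2.8881 \cdot 10^{-5}$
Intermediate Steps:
$g{\left(P \right)} = - \frac{2}{5}$ ($g{\left(P \right)} = \frac{-142 + 154}{13 - 43} = \frac{12}{-30} = 12 \left(- \frac{1}{30}\right) = - \frac{2}{5}$)
$\frac{1}{-34625 + g{\left(-155 \right)}} = \frac{1}{-34625 - \frac{2}{5}} = \frac{1}{- \frac{173127}{5}} = - \frac{5}{173127}$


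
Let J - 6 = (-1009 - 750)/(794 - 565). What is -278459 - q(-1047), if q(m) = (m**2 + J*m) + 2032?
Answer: -315667395/229 ≈ -1.3785e+6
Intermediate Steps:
J = -385/229 (J = 6 + (-1009 - 750)/(794 - 565) = 6 - 1759/229 = -385/229 ≈ -1.6812)
q(m) = 2032 + m**2 - 385*m/229 (q(m) = (m**2 - 385*m/229) + 2032 = 2032 + m**2 - 385*m/229)
-278459 - q(-1047) = -278459 - (2032 + (-1047)**2 - 385/229*(-1047)) = -278459 - (2032 + 1096209 + 403095/229) = -278459 - 1*251900284/229 = -278459 - 251900284/229 = -315667395/229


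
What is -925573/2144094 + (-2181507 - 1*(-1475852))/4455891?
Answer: -1879081017371/3184616385918 ≈ -0.59005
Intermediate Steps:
-925573/2144094 + (-2181507 - 1*(-1475852))/4455891 = -925573*1/2144094 + (-2181507 + 1475852)*(1/4455891) = -925573/2144094 - 705655*1/4455891 = -925573/2144094 - 705655/4455891 = -1879081017371/3184616385918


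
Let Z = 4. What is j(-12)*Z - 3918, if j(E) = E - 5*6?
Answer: -4086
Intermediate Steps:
j(E) = -30 + E (j(E) = E - 30 = -30 + E)
j(-12)*Z - 3918 = (-30 - 12)*4 - 3918 = -42*4 - 3918 = -168 - 3918 = -4086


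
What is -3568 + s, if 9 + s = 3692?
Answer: 115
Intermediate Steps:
s = 3683 (s = -9 + 3692 = 3683)
-3568 + s = -3568 + 3683 = 115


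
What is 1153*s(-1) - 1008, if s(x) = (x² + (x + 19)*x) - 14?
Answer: -36751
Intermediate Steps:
s(x) = -14 + x² + x*(19 + x) (s(x) = (x² + (19 + x)*x) - 14 = (x² + x*(19 + x)) - 14 = -14 + x² + x*(19 + x))
1153*s(-1) - 1008 = 1153*(-14 + 2*(-1)² + 19*(-1)) - 1008 = 1153*(-14 + 2*1 - 19) - 1008 = 1153*(-14 + 2 - 19) - 1008 = 1153*(-31) - 1008 = -35743 - 1008 = -36751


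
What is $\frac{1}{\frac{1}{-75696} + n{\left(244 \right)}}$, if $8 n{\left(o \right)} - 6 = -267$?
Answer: $- \frac{75696}{2469583} \approx -0.030651$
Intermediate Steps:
$n{\left(o \right)} = - \frac{261}{8}$ ($n{\left(o \right)} = \frac{3}{4} + \frac{1}{8} \left(-267\right) = \frac{3}{4} - \frac{267}{8} = - \frac{261}{8}$)
$\frac{1}{\frac{1}{-75696} + n{\left(244 \right)}} = \frac{1}{\frac{1}{-75696} - \frac{261}{8}} = \frac{1}{- \frac{1}{75696} - \frac{261}{8}} = \frac{1}{- \frac{2469583}{75696}} = - \frac{75696}{2469583}$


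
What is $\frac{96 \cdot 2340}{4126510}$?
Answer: $\frac{22464}{412651} \approx 0.054438$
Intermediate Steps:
$\frac{96 \cdot 2340}{4126510} = 224640 \cdot \frac{1}{4126510} = \frac{22464}{412651}$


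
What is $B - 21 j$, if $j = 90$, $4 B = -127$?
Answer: $- \frac{7687}{4} \approx -1921.8$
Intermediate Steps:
$B = - \frac{127}{4}$ ($B = \frac{1}{4} \left(-127\right) = - \frac{127}{4} \approx -31.75$)
$B - 21 j = - \frac{127}{4} - 1890 = - \frac{7687}{4}$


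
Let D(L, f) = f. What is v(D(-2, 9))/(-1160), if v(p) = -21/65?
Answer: 21/75400 ≈ 0.00027851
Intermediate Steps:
v(p) = -21/65 (v(p) = -21*1/65 = -21/65)
v(D(-2, 9))/(-1160) = -21/65/(-1160) = -21/65*(-1/1160) = 21/75400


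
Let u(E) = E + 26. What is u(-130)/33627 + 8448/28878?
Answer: 46846264/161846751 ≈ 0.28945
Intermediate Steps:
u(E) = 26 + E
u(-130)/33627 + 8448/28878 = (26 - 130)/33627 + 8448/28878 = -104*1/33627 + 8448*(1/28878) = -104/33627 + 1408/4813 = 46846264/161846751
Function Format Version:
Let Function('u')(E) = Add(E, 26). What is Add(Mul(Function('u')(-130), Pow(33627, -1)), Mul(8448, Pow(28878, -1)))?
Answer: Rational(46846264, 161846751) ≈ 0.28945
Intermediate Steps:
Function('u')(E) = Add(26, E)
Add(Mul(Function('u')(-130), Pow(33627, -1)), Mul(8448, Pow(28878, -1))) = Add(Mul(Add(26, -130), Pow(33627, -1)), Mul(8448, Pow(28878, -1))) = Add(Mul(-104, Rational(1, 33627)), Mul(8448, Rational(1, 28878))) = Add(Rational(-104, 33627), Rational(1408, 4813)) = Rational(46846264, 161846751)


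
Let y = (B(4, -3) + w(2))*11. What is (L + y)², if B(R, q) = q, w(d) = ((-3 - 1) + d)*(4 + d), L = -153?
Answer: 101124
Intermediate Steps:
w(d) = (-4 + d)*(4 + d)
y = -165 (y = (-3 + (-16 + 2²))*11 = (-3 + (-16 + 4))*11 = (-3 - 12)*11 = -15*11 = -165)
(L + y)² = (-153 - 165)² = (-318)² = 101124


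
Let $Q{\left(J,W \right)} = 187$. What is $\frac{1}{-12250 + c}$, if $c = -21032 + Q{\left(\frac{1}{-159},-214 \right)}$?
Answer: $- \frac{1}{33095} \approx -3.0216 \cdot 10^{-5}$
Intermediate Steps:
$c = -20845$ ($c = -21032 + 187 = -20845$)
$\frac{1}{-12250 + c} = \frac{1}{-12250 - 20845} = \frac{1}{-33095} = - \frac{1}{33095}$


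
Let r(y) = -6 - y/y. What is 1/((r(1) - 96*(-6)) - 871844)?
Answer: -1/871275 ≈ -1.1477e-6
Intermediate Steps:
r(y) = -7 (r(y) = -6 - 1*1 = -6 - 1 = -7)
1/((r(1) - 96*(-6)) - 871844) = 1/((-7 - 96*(-6)) - 871844) = 1/((-7 + 576) - 871844) = 1/(569 - 871844) = 1/(-871275) = -1/871275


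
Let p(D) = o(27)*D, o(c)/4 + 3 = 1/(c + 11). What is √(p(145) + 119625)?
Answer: √42561995/19 ≈ 343.37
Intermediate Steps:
o(c) = -12 + 4/(11 + c) (o(c) = -12 + 4/(c + 11) = -12 + 4/(11 + c))
p(D) = -226*D/19 (p(D) = (4*(-32 - 3*27)/(11 + 27))*D = (4*(-32 - 81)/38)*D = (4*(1/38)*(-113))*D = -226*D/19)
√(p(145) + 119625) = √(-226/19*145 + 119625) = √(-32770/19 + 119625) = √(2240105/19) = √42561995/19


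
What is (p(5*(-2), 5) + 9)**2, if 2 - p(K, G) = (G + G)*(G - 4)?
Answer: 1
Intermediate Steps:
p(K, G) = 2 - 2*G*(-4 + G) (p(K, G) = 2 - (G + G)*(G - 4) = 2 - 2*G*(-4 + G))
(p(5*(-2), 5) + 9)**2 = ((2 - 2*5**2 + 8*5) + 9)**2 = ((2 - 2*25 + 40) + 9)**2 = ((2 - 50 + 40) + 9)**2 = (-8 + 9)**2 = 1**2 = 1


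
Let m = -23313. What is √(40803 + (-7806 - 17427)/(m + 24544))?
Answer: 6*√1716672585/1231 ≈ 201.95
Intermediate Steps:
√(40803 + (-7806 - 17427)/(m + 24544)) = √(40803 + (-7806 - 17427)/(-23313 + 24544)) = √(40803 - 25233/1231) = √(50203260/1231) = 6*√1716672585/1231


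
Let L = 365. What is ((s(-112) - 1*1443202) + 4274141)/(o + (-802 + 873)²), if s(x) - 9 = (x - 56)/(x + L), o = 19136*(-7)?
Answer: -716229676/32614483 ≈ -21.960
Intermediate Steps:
o = -133952
s(x) = 9 + (-56 + x)/(365 + x) (s(x) = 9 + (x - 56)/(x + 365) = 9 + (-56 + x)/(365 + x))
((s(-112) - 1*1443202) + 4274141)/(o + (-802 + 873)²) = (((3229 + 10*(-112))/(365 - 112) - 1*1443202) + 4274141)/(-133952 + (-802 + 873)²) = (((3229 - 1120)/253 - 1443202) + 4274141)/(-133952 + 71²) = (((1/253)*2109 - 1443202) + 4274141)/(-133952 + 5041) = ((2109/253 - 1443202) + 4274141)/(-128911) = (-365127997/253 + 4274141)*(-1/128911) = (716229676/253)*(-1/128911) = -716229676/32614483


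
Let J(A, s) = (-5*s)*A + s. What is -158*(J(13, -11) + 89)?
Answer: -125294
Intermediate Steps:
J(A, s) = s - 5*A*s (J(A, s) = -5*A*s + s = s - 5*A*s)
-158*(J(13, -11) + 89) = -158*(-11*(1 - 5*13) + 89) = -158*(-11*(1 - 65) + 89) = -158*(-11*(-64) + 89) = -158*(704 + 89) = -158*793 = -125294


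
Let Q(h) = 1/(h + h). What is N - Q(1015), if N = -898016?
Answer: -1822972481/2030 ≈ -8.9802e+5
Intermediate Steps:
Q(h) = 1/(2*h)
N - Q(1015) = -898016 - 1/(2*1015) = -898016 - 1*1/2030 = -898016 - 1/2030 = -1822972481/2030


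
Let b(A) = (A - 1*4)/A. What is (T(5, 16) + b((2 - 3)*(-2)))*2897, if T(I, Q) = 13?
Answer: 34764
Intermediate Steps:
b(A) = (-4 + A)/A (b(A) = (A - 4)/A = (-4 + A)/A)
(T(5, 16) + b((2 - 3)*(-2)))*2897 = (13 + (-4 + (2 - 3)*(-2))/(((2 - 3)*(-2))))*2897 = (13 + (-4 - 1*(-2))/((-1*(-2))))*2897 = (13 + (-4 + 2)/2)*2897 = (13 + (1/2)*(-2))*2897 = (13 - 1)*2897 = 12*2897 = 34764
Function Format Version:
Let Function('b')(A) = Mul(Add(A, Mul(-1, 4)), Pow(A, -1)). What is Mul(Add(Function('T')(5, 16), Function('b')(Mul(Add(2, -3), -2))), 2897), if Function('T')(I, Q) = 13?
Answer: 34764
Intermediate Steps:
Function('b')(A) = Mul(Pow(A, -1), Add(-4, A)) (Function('b')(A) = Mul(Add(A, -4), Pow(A, -1)) = Mul(Add(-4, A), Pow(A, -1)) = Mul(Pow(A, -1), Add(-4, A)))
Mul(Add(Function('T')(5, 16), Function('b')(Mul(Add(2, -3), -2))), 2897) = Mul(Add(13, Mul(Pow(Mul(Add(2, -3), -2), -1), Add(-4, Mul(Add(2, -3), -2)))), 2897) = Mul(Add(13, Mul(Pow(Mul(-1, -2), -1), Add(-4, Mul(-1, -2)))), 2897) = Mul(Add(13, Mul(Pow(2, -1), Add(-4, 2))), 2897) = Mul(Add(13, Mul(Rational(1, 2), -2)), 2897) = Mul(Add(13, -1), 2897) = Mul(12, 2897) = 34764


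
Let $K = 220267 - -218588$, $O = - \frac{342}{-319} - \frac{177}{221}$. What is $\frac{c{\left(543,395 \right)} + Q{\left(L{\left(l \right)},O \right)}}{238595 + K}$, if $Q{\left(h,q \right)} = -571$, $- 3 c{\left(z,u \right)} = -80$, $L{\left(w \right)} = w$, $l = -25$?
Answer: $- \frac{1633}{2032350} \approx -0.0008035$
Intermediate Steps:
$c{\left(z,u \right)} = \frac{80}{3}$ ($c{\left(z,u \right)} = \left(- \frac{1}{3}\right) \left(-80\right) = \frac{80}{3}$)
$O = \frac{19119}{70499}$ ($O = \left(-342\right) \left(- \frac{1}{319}\right) - \frac{177}{221} = \frac{342}{319} - \frac{177}{221} = \frac{19119}{70499} \approx 0.2712$)
$K = 438855$ ($K = 220267 + 218588 = 438855$)
$\frac{c{\left(543,395 \right)} + Q{\left(L{\left(l \right)},O \right)}}{238595 + K} = \frac{\frac{80}{3} - 571}{238595 + 438855} = - \frac{1633}{3 \cdot 677450} = \left(- \frac{1633}{3}\right) \frac{1}{677450} = - \frac{1633}{2032350}$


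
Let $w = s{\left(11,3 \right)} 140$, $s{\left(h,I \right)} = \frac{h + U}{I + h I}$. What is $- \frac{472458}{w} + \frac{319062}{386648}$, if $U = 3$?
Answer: $- \frac{8387337381}{966620} \approx -8677.0$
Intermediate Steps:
$s{\left(h,I \right)} = \frac{3 + h}{I + I h}$ ($s{\left(h,I \right)} = \frac{h + 3}{I + h I} = \frac{3 + h}{I + I h}$)
$w = \frac{490}{9}$ ($w = \frac{3 + 11}{3 \left(1 + 11\right)} 140 = \frac{1}{3} \cdot \frac{1}{12} \cdot 14 \cdot 140 = \frac{7}{18} \cdot 140 = \frac{490}{9} \approx 54.444$)
$- \frac{472458}{w} + \frac{319062}{386648} = - \frac{472458}{\frac{490}{9}} + \frac{319062}{386648} = \left(-472458\right) \frac{9}{490} + 319062 \cdot \frac{1}{386648} = - \frac{43389}{5} + \frac{159531}{193324} = - \frac{8387337381}{966620}$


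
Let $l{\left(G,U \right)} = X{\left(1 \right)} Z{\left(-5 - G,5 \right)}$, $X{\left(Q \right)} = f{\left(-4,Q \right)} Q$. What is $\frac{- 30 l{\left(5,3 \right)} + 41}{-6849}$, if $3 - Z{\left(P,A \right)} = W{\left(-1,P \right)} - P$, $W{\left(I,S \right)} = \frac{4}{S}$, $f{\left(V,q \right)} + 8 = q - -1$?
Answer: $\frac{1147}{6849} \approx 0.16747$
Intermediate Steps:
$f{\left(V,q \right)} = -7 + q$ ($f{\left(V,q \right)} = -8 + \left(q - -1\right) = -8 + \left(q + 1\right) = -8 + \left(1 + q\right) = -7 + q$)
$X{\left(Q \right)} = Q \left(-7 + Q\right)$ ($X{\left(Q \right)} = \left(-7 + Q\right) Q = Q \left(-7 + Q\right)$)
$Z{\left(P,A \right)} = 3 + P - \frac{4}{P}$ ($Z{\left(P,A \right)} = 3 - \left(\frac{4}{P} - P\right) = 3 - \left(- P + \frac{4}{P}\right) = 3 + \left(P - \frac{4}{P}\right) = 3 + P - \frac{4}{P}$)
$l{\left(G,U \right)} = 12 + 6 G + \frac{24}{-5 - G}$ ($l{\left(G,U \right)} = 1 \left(-7 + 1\right) \left(3 - \left(5 + G\right) - \frac{4}{-5 - G}\right) = 1 \left(-6\right) \left(-2 - G - \frac{4}{-5 - G}\right) = - 6 \left(-2 - G - \frac{4}{-5 - G}\right) = 12 + 6 G + \frac{24}{-5 - G}$)
$\frac{- 30 l{\left(5,3 \right)} + 41}{-6849} = \frac{- 30 \frac{6 \left(-4 + \left(2 + 5\right) \left(5 + 5\right)\right)}{5 + 5} + 41}{-6849} = \left(- 30 \frac{6 \left(-4 + 7 \cdot 10\right)}{10} + 41\right) \left(- \frac{1}{6849}\right) = \left(- 30 \cdot 6 \cdot \frac{1}{10} \left(-4 + 70\right) + 41\right) \left(- \frac{1}{6849}\right) = \left(- 30 \cdot 6 \cdot \frac{1}{10} \cdot 66 + 41\right) \left(- \frac{1}{6849}\right) = \left(\left(-30\right) \frac{198}{5} + 41\right) \left(- \frac{1}{6849}\right) = \left(-1188 + 41\right) \left(- \frac{1}{6849}\right) = \left(-1147\right) \left(- \frac{1}{6849}\right) = \frac{1147}{6849}$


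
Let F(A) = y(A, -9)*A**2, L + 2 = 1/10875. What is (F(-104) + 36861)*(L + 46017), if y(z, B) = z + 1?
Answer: -539038513956562/10875 ≈ -4.9567e+10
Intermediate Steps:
y(z, B) = 1 + z
L = -21749/10875 (L = -2 + 1/10875 = -21749/10875 ≈ -1.9999)
F(A) = A**2*(1 + A) (F(A) = (1 + A)*A**2 = A**2*(1 + A))
(F(-104) + 36861)*(L + 46017) = ((-104)**2*(1 - 104) + 36861)*(-21749/10875 + 46017) = (10816*(-103) + 36861)*(500413126/10875) = (-1114048 + 36861)*(500413126/10875) = -1077187*500413126/10875 = -539038513956562/10875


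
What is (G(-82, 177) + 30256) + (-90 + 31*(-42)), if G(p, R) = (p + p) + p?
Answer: 28618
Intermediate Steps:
G(p, R) = 3*p (G(p, R) = 2*p + p = 3*p)
(G(-82, 177) + 30256) + (-90 + 31*(-42)) = (3*(-82) + 30256) + (-90 + 31*(-42)) = (-246 + 30256) + (-90 - 1302) = 30010 - 1392 = 28618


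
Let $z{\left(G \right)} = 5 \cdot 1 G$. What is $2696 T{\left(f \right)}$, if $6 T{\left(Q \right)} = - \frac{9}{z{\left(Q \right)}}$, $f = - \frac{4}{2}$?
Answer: $\frac{2022}{5} \approx 404.4$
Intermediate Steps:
$z{\left(G \right)} = 5 G$
$f = -2$ ($f = \left(-4\right) \frac{1}{2} = -2$)
$T{\left(Q \right)} = - \frac{3}{10 Q}$ ($T{\left(Q \right)} = \frac{\left(-9\right) \frac{1}{5 Q}}{6} = \frac{\left(- \frac{9}{5}\right) \frac{1}{Q}}{6} = - \frac{3}{10 Q}$)
$2696 T{\left(f \right)} = 2696 \left(- \frac{3}{10 \left(-2\right)}\right) = 2696 \left(\left(- \frac{3}{10}\right) \left(- \frac{1}{2}\right)\right) = 2696 \cdot \frac{3}{20} = \frac{2022}{5}$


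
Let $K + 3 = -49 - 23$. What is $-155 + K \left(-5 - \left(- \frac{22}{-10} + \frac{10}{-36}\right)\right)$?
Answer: $\frac{2185}{6} \approx 364.17$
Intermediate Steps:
$K = -75$ ($K = -3 - 72 = -75$)
$-155 + K \left(-5 - \left(- \frac{22}{-10} + \frac{10}{-36}\right)\right) = -155 - 75 \left(-5 - \left(- \frac{22}{-10} + \frac{10}{-36}\right)\right) = -155 - 75 \left(-5 - \left(\left(-22\right) \left(- \frac{1}{10}\right) + 10 \left(- \frac{1}{36}\right)\right)\right) = -155 - 75 \left(-5 - \left(\frac{11}{5} - \frac{5}{18}\right)\right) = -155 - 75 \left(-5 - \frac{173}{90}\right) = -155 - - \frac{3115}{6} = -155 + \frac{3115}{6} = \frac{2185}{6}$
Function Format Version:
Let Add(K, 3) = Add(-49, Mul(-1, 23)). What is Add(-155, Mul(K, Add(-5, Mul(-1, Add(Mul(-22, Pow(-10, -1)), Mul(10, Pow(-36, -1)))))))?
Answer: Rational(2185, 6) ≈ 364.17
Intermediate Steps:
K = -75 (K = Add(-3, Add(-49, Mul(-1, 23))) = Add(-3, Add(-49, -23)) = Add(-3, -72) = -75)
Add(-155, Mul(K, Add(-5, Mul(-1, Add(Mul(-22, Pow(-10, -1)), Mul(10, Pow(-36, -1))))))) = Add(-155, Mul(-75, Add(-5, Mul(-1, Add(Mul(-22, Pow(-10, -1)), Mul(10, Pow(-36, -1))))))) = Add(-155, Mul(-75, Add(-5, Mul(-1, Add(Mul(-22, Rational(-1, 10)), Mul(10, Rational(-1, 36))))))) = Add(-155, Mul(-75, Add(-5, Mul(-1, Add(Rational(11, 5), Rational(-5, 18)))))) = Add(-155, Mul(-75, Add(-5, Mul(-1, Rational(173, 90))))) = Add(-155, Mul(-75, Add(-5, Rational(-173, 90)))) = Add(-155, Mul(-75, Rational(-623, 90))) = Add(-155, Rational(3115, 6)) = Rational(2185, 6)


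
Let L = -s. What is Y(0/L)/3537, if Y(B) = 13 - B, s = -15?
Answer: 13/3537 ≈ 0.0036754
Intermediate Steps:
L = 15 (L = -1*(-15) = 15)
Y(0/L)/3537 = (13 - 0/15)/3537 = (13 - 0/15)*(1/3537) = (13 - 1*0)*(1/3537) = (13 + 0)*(1/3537) = 13*(1/3537) = 13/3537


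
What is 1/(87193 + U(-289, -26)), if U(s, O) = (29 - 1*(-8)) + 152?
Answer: 1/87382 ≈ 1.1444e-5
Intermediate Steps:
U(s, O) = 189 (U(s, O) = (29 + 8) + 152 = 37 + 152 = 189)
1/(87193 + U(-289, -26)) = 1/(87193 + 189) = 1/87382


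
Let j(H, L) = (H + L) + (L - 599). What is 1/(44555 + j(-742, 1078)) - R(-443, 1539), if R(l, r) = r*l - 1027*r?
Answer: 102641912101/45370 ≈ 2.2623e+6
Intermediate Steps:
j(H, L) = -599 + H + 2*L (j(H, L) = (H + L) + (-599 + L) = -599 + H + 2*L)
R(l, r) = -1027*r + l*r (R(l, r) = l*r - 1027*r = -1027*r + l*r)
1/(44555 + j(-742, 1078)) - R(-443, 1539) = 1/(44555 + (-599 - 742 + 2*1078)) - 1539*(-1027 - 443) = 1/(44555 + (-599 - 742 + 2156)) - 1539*(-1470) = 1/(44555 + 815) - 1*(-2262330) = 1/45370 + 2262330 = 102641912101/45370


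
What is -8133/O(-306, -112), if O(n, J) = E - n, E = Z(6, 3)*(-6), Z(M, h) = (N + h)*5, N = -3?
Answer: -2711/102 ≈ -26.578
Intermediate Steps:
Z(M, h) = -15 + 5*h (Z(M, h) = (-3 + h)*5 = -15 + 5*h)
E = 0 (E = (-15 + 5*3)*(-6) = (-15 + 15)*(-6) = 0*(-6) = 0)
O(n, J) = -n (O(n, J) = 0 - n = -n)
-8133/O(-306, -112) = -8133/((-1*(-306))) = -8133/306 = -8133*1/306 = -2711/102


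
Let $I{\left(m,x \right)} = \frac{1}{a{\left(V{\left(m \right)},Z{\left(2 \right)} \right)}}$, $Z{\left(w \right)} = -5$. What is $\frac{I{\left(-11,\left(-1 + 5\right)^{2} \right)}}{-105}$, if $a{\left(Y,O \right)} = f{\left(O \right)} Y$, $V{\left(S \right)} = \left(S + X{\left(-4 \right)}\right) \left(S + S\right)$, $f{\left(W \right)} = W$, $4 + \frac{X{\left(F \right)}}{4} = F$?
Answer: $\frac{1}{496650} \approx 2.0135 \cdot 10^{-6}$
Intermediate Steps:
$X{\left(F \right)} = -16 + 4 F$
$V{\left(S \right)} = 2 S \left(-32 + S\right)$ ($V{\left(S \right)} = \left(S + \left(-16 + 4 \left(-4\right)\right)\right) \left(S + S\right) = \left(S - 32\right) 2 S = \left(-32 + S\right) 2 S = 2 S \left(-32 + S\right)$)
$a{\left(Y,O \right)} = O Y$
$I{\left(m,x \right)} = - \frac{1}{10 m \left(-32 + m\right)}$ ($I{\left(m,x \right)} = \frac{1}{\left(-5\right) 2 m \left(-32 + m\right)} = \frac{1}{\left(-10\right) m \left(-32 + m\right)} = - \frac{1}{10 m \left(-32 + m\right)}$)
$\frac{I{\left(-11,\left(-1 + 5\right)^{2} \right)}}{-105} = \frac{\left(- \frac{1}{10}\right) \frac{1}{-11} \frac{1}{-32 - 11}}{-105} = \left(- \frac{1}{10}\right) \left(- \frac{1}{11}\right) \frac{1}{-43} \left(- \frac{1}{105}\right) = \left(- \frac{1}{10}\right) \left(- \frac{1}{11}\right) \left(- \frac{1}{43}\right) \left(- \frac{1}{105}\right) = \left(- \frac{1}{4730}\right) \left(- \frac{1}{105}\right) = \frac{1}{496650}$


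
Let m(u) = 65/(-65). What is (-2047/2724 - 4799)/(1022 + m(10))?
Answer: -13074523/2781204 ≈ -4.7010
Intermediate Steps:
m(u) = -1 (m(u) = 65*(-1/65) = -1)
(-2047/2724 - 4799)/(1022 + m(10)) = (-2047/2724 - 4799)/(1022 - 1) = (-2047*1/2724 - 4799)/1021 = (-2047/2724 - 4799)*(1/1021) = -13074523/2724*1/1021 = -13074523/2781204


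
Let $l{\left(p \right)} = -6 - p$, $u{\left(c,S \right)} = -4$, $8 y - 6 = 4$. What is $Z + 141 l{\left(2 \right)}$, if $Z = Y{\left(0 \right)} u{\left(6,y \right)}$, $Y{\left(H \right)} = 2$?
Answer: $-1136$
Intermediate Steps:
$y = \frac{5}{4}$ ($y = \frac{3}{4} + \frac{1}{8} \cdot 4 = \frac{3}{4} + \frac{1}{2} = \frac{5}{4} \approx 1.25$)
$Z = -8$ ($Z = 2 \left(-4\right) = -8$)
$Z + 141 l{\left(2 \right)} = -8 + 141 \left(-6 - 2\right) = -8 + 141 \left(-8\right) = -8 - 1128 = -1136$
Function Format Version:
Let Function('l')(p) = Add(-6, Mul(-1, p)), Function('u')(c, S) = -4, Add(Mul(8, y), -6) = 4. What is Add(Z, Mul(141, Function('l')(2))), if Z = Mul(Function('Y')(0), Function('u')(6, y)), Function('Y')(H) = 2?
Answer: -1136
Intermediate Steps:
y = Rational(5, 4) (y = Add(Rational(3, 4), Mul(Rational(1, 8), 4)) = Add(Rational(3, 4), Rational(1, 2)) = Rational(5, 4) ≈ 1.2500)
Z = -8 (Z = Mul(2, -4) = -8)
Add(Z, Mul(141, Function('l')(2))) = Add(-8, Mul(141, Add(-6, Mul(-1, 2)))) = Add(-8, Mul(141, Add(-6, -2))) = Add(-8, Mul(141, -8)) = Add(-8, -1128) = -1136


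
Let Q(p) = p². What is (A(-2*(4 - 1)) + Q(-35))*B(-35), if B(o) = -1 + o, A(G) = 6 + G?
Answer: -44100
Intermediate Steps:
(A(-2*(4 - 1)) + Q(-35))*B(-35) = ((6 - 2*(4 - 1)) + (-35)²)*(-1 - 35) = ((6 - 2*3) + 1225)*(-36) = ((6 - 6) + 1225)*(-36) = (0 + 1225)*(-36) = 1225*(-36) = -44100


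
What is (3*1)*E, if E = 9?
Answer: 27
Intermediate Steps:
(3*1)*E = (3*1)*9 = 3*9 = 27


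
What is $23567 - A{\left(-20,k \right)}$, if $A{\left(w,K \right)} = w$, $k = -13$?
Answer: $23587$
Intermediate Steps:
$23567 - A{\left(-20,k \right)} = 23567 - -20 = 23567 + 20 = 23587$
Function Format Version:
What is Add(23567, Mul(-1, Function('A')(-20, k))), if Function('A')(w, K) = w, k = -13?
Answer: 23587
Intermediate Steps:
Add(23567, Mul(-1, Function('A')(-20, k))) = Add(23567, Mul(-1, -20)) = Add(23567, 20) = 23587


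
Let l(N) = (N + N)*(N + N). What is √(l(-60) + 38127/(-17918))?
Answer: √15994826526/1054 ≈ 119.99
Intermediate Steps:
l(N) = 4*N² (l(N) = (2*N)*(2*N) = 4*N²)
√(l(-60) + 38127/(-17918)) = √(4*(-60)² + 38127/(-17918)) = √(4*3600 + 38127*(-1/17918)) = √(14400 - 38127/17918) = √(257981073/17918) = √15994826526/1054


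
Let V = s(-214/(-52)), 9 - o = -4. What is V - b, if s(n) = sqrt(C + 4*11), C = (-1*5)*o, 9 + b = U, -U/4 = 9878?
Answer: 39521 + I*sqrt(21) ≈ 39521.0 + 4.5826*I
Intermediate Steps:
o = 13 (o = 9 - 1*(-4) = 9 + 4 = 13)
U = -39512 (U = -4*9878 = -39512)
b = -39521 (b = -9 - 39512 = -39521)
C = -65 (C = -1*5*13 = -5*13 = -65)
s(n) = I*sqrt(21) (s(n) = sqrt(-65 + 4*11) = sqrt(-65 + 44) = sqrt(-21) = I*sqrt(21))
V = I*sqrt(21) ≈ 4.5826*I
V - b = I*sqrt(21) - 1*(-39521) = I*sqrt(21) + 39521 = 39521 + I*sqrt(21)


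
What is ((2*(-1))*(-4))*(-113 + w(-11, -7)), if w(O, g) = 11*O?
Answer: -1872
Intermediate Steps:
((2*(-1))*(-4))*(-113 + w(-11, -7)) = ((2*(-1))*(-4))*(-113 + 11*(-11)) = (-2*(-4))*(-113 - 121) = 8*(-234) = -1872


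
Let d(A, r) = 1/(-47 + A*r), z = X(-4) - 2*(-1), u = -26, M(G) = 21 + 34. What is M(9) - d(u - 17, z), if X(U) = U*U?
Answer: 45156/821 ≈ 55.001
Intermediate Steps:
M(G) = 55
X(U) = U²
z = 18 (z = (-4)² - 2*(-1) = 16 + 2 = 18)
M(9) - d(u - 17, z) = 55 - 1/(-47 + (-26 - 17)*18) = 55 - 1/(-47 - 43*18) = 55 - 1/(-47 - 774) = 55 - 1/(-821) = 55 - 1*(-1/821) = 55 + 1/821 = 45156/821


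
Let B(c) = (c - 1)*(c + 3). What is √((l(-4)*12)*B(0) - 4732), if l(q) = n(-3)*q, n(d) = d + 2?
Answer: 2*I*√1219 ≈ 69.828*I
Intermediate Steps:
n(d) = 2 + d
B(c) = (-1 + c)*(3 + c)
l(q) = -q (l(q) = (2 - 3)*q = -q)
√((l(-4)*12)*B(0) - 4732) = √((-1*(-4)*12)*(-3 + 0² + 2*0) - 4732) = √((4*12)*(-3 + 0 + 0) - 4732) = √(48*(-3) - 4732) = √(-144 - 4732) = √(-4876) = 2*I*√1219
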